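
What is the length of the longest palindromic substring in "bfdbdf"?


Input: "bfdbdf"
Checking substrings for palindromes:
  [1:6] "fdbdf" (len 5) => palindrome
  [2:5] "dbd" (len 3) => palindrome
Longest palindromic substring: "fdbdf" with length 5

5


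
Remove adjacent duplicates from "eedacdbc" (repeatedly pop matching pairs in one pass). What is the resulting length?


Input: eedacdbc
Stack-based adjacent duplicate removal:
  Read 'e': push. Stack: e
  Read 'e': matches stack top 'e' => pop. Stack: (empty)
  Read 'd': push. Stack: d
  Read 'a': push. Stack: da
  Read 'c': push. Stack: dac
  Read 'd': push. Stack: dacd
  Read 'b': push. Stack: dacdb
  Read 'c': push. Stack: dacdbc
Final stack: "dacdbc" (length 6)

6


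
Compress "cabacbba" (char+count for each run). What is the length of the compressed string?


Input: cabacbba
Runs:
  'c' x 1 => "c1"
  'a' x 1 => "a1"
  'b' x 1 => "b1"
  'a' x 1 => "a1"
  'c' x 1 => "c1"
  'b' x 2 => "b2"
  'a' x 1 => "a1"
Compressed: "c1a1b1a1c1b2a1"
Compressed length: 14

14


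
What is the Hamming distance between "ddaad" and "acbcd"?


Comparing "ddaad" and "acbcd" position by position:
  Position 0: 'd' vs 'a' => differ
  Position 1: 'd' vs 'c' => differ
  Position 2: 'a' vs 'b' => differ
  Position 3: 'a' vs 'c' => differ
  Position 4: 'd' vs 'd' => same
Total differences (Hamming distance): 4

4


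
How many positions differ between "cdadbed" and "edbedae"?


Comparing "cdadbed" and "edbedae" position by position:
  Position 0: 'c' vs 'e' => DIFFER
  Position 1: 'd' vs 'd' => same
  Position 2: 'a' vs 'b' => DIFFER
  Position 3: 'd' vs 'e' => DIFFER
  Position 4: 'b' vs 'd' => DIFFER
  Position 5: 'e' vs 'a' => DIFFER
  Position 6: 'd' vs 'e' => DIFFER
Positions that differ: 6

6


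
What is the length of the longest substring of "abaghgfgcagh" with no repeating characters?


Input: "abaghgfgcagh"
Sliding window (track last position of each char):
  Position 0 ('a'): window [0,0] length 1 -- new best
  Position 1 ('b'): window [0,1] length 2 -- new best
  Position 2 ('a'): repeat (last at 0), move window start to 1
  Position 2 ('a'): window [1,2] length 2
  Position 3 ('g'): window [1,3] length 3 -- new best
  Position 4 ('h'): window [1,4] length 4 -- new best
  Position 5 ('g'): repeat (last at 3), move window start to 4
  Position 5 ('g'): window [4,5] length 2
  Position 6 ('f'): window [4,6] length 3
  Position 7 ('g'): repeat (last at 5), move window start to 6
  Position 7 ('g'): window [6,7] length 2
  Position 8 ('c'): window [6,8] length 3
  Position 9 ('a'): window [6,9] length 4
  Position 10 ('g'): repeat (last at 7), move window start to 8
  Position 10 ('g'): window [8,10] length 3
  Position 11 ('h'): window [8,11] length 4
Longest substring with no repeats: "bagh" with length 4

4


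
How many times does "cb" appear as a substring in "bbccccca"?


Searching for "cb" in "bbccccca"
Scanning each position:
  Position 0: "bb" => no
  Position 1: "bc" => no
  Position 2: "cc" => no
  Position 3: "cc" => no
  Position 4: "cc" => no
  Position 5: "cc" => no
  Position 6: "ca" => no
Total occurrences: 0

0


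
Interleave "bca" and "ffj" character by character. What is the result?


Interleaving "bca" and "ffj":
  Position 0: 'b' from first, 'f' from second => "bf"
  Position 1: 'c' from first, 'f' from second => "cf"
  Position 2: 'a' from first, 'j' from second => "aj"
Result: bfcfaj

bfcfaj


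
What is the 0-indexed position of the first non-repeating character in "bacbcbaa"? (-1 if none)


Input: bacbcbaa
Character frequencies:
  'a': 3
  'b': 3
  'c': 2
Scanning left to right for freq == 1:
  Position 0 ('b'): freq=3, skip
  Position 1 ('a'): freq=3, skip
  Position 2 ('c'): freq=2, skip
  Position 3 ('b'): freq=3, skip
  Position 4 ('c'): freq=2, skip
  Position 5 ('b'): freq=3, skip
  Position 6 ('a'): freq=3, skip
  Position 7 ('a'): freq=3, skip
  No unique character found => answer = -1

-1


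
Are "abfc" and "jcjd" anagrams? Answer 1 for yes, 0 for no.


Strings: "abfc", "jcjd"
Sorted first:  abcf
Sorted second: cdjj
Differ at position 0: 'a' vs 'c' => not anagrams

0


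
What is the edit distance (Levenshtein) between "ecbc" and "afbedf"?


Computing edit distance: "ecbc" -> "afbedf"
DP table:
           a    f    b    e    d    f
      0    1    2    3    4    5    6
  e   1    1    2    3    3    4    5
  c   2    2    2    3    4    4    5
  b   3    3    3    2    3    4    5
  c   4    4    4    3    3    4    5
Edit distance = dp[4][6] = 5

5


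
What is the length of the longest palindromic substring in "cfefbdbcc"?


Input: "cfefbdbcc"
Checking substrings for palindromes:
  [1:4] "fef" (len 3) => palindrome
  [4:7] "bdb" (len 3) => palindrome
  [7:9] "cc" (len 2) => palindrome
Longest palindromic substring: "fef" with length 3

3


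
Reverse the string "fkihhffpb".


Input: fkihhffpb
Reading characters right to left:
  Position 8: 'b'
  Position 7: 'p'
  Position 6: 'f'
  Position 5: 'f'
  Position 4: 'h'
  Position 3: 'h'
  Position 2: 'i'
  Position 1: 'k'
  Position 0: 'f'
Reversed: bpffhhikf

bpffhhikf


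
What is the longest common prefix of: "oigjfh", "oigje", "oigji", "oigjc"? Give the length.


Words: oigjfh, oigje, oigji, oigjc
  Position 0: all 'o' => match
  Position 1: all 'i' => match
  Position 2: all 'g' => match
  Position 3: all 'j' => match
  Position 4: ('f', 'e', 'i', 'c') => mismatch, stop
LCP = "oigj" (length 4)

4


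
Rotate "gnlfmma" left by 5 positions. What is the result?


Input: "gnlfmma", rotate left by 5
First 5 characters: "gnlfm"
Remaining characters: "ma"
Concatenate remaining + first: "ma" + "gnlfm" = "magnlfm"

magnlfm


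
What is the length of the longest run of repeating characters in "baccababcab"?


Input: "baccababcab"
Scanning for longest run:
  Position 1 ('a'): new char, reset run to 1
  Position 2 ('c'): new char, reset run to 1
  Position 3 ('c'): continues run of 'c', length=2
  Position 4 ('a'): new char, reset run to 1
  Position 5 ('b'): new char, reset run to 1
  Position 6 ('a'): new char, reset run to 1
  Position 7 ('b'): new char, reset run to 1
  Position 8 ('c'): new char, reset run to 1
  Position 9 ('a'): new char, reset run to 1
  Position 10 ('b'): new char, reset run to 1
Longest run: 'c' with length 2

2


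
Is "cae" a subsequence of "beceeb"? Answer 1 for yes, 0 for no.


Check if "cae" is a subsequence of "beceeb"
Greedy scan:
  Position 0 ('b'): no match needed
  Position 1 ('e'): no match needed
  Position 2 ('c'): matches sub[0] = 'c'
  Position 3 ('e'): no match needed
  Position 4 ('e'): no match needed
  Position 5 ('b'): no match needed
Only matched 1/3 characters => not a subsequence

0


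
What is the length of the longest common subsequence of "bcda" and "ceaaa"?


LCS of "bcda" and "ceaaa"
DP table:
           c    e    a    a    a
      0    0    0    0    0    0
  b   0    0    0    0    0    0
  c   0    1    1    1    1    1
  d   0    1    1    1    1    1
  a   0    1    1    2    2    2
LCS length = dp[4][5] = 2

2


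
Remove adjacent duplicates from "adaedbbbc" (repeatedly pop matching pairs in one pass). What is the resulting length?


Input: adaedbbbc
Stack-based adjacent duplicate removal:
  Read 'a': push. Stack: a
  Read 'd': push. Stack: ad
  Read 'a': push. Stack: ada
  Read 'e': push. Stack: adae
  Read 'd': push. Stack: adaed
  Read 'b': push. Stack: adaedb
  Read 'b': matches stack top 'b' => pop. Stack: adaed
  Read 'b': push. Stack: adaedb
  Read 'c': push. Stack: adaedbc
Final stack: "adaedbc" (length 7)

7


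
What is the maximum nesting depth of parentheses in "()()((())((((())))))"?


Input: "()()((())((((())))))"
Tracking depth:
  Position 0 '(': depth becomes 1
  Position 1 ')': depth becomes 0
  Position 2 '(': depth becomes 1
  Position 3 ')': depth becomes 0
  Position 4 '(': depth becomes 1
  Position 5 '(': depth becomes 2
  Position 6 '(': depth becomes 3
  Position 7 ')': depth becomes 2
  Position 8 ')': depth becomes 1
  Position 9 '(': depth becomes 2
  Position 10 '(': depth becomes 3
  Position 11 '(': depth becomes 4
  Position 12 '(': depth becomes 5
  Position 13 '(': depth becomes 6
  Position 14 ')': depth becomes 5
  Position 15 ')': depth becomes 4
  Position 16 ')': depth becomes 3
  Position 17 ')': depth becomes 2
  Position 18 ')': depth becomes 1
  Position 19 ')': depth becomes 0
Maximum depth reached: 6

6


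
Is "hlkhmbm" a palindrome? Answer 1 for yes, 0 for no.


Input: hlkhmbm
Reversed: mbmhklh
  Compare pos 0 ('h') with pos 6 ('m'): MISMATCH
  Compare pos 1 ('l') with pos 5 ('b'): MISMATCH
  Compare pos 2 ('k') with pos 4 ('m'): MISMATCH
Result: not a palindrome

0


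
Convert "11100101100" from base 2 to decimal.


Input: "11100101100" in base 2
Positional expansion:
  Digit '1' (value 1) x 2^10 = 1024
  Digit '1' (value 1) x 2^9 = 512
  Digit '1' (value 1) x 2^8 = 256
  Digit '0' (value 0) x 2^7 = 0
  Digit '0' (value 0) x 2^6 = 0
  Digit '1' (value 1) x 2^5 = 32
  Digit '0' (value 0) x 2^4 = 0
  Digit '1' (value 1) x 2^3 = 8
  Digit '1' (value 1) x 2^2 = 4
  Digit '0' (value 0) x 2^1 = 0
  Digit '0' (value 0) x 2^0 = 0
Sum = 1836

1836


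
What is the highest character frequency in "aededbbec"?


Input: aededbbec
Character counts:
  'a': 1
  'b': 2
  'c': 1
  'd': 2
  'e': 3
Maximum frequency: 3

3


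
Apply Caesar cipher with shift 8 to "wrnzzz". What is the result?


Caesar cipher: shift "wrnzzz" by 8
  'w' (pos 22) + 8 = pos 4 = 'e'
  'r' (pos 17) + 8 = pos 25 = 'z'
  'n' (pos 13) + 8 = pos 21 = 'v'
  'z' (pos 25) + 8 = pos 7 = 'h'
  'z' (pos 25) + 8 = pos 7 = 'h'
  'z' (pos 25) + 8 = pos 7 = 'h'
Result: ezvhhh

ezvhhh


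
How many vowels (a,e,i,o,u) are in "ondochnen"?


Input: ondochnen
Checking each character:
  'o' at position 0: vowel (running total: 1)
  'n' at position 1: consonant
  'd' at position 2: consonant
  'o' at position 3: vowel (running total: 2)
  'c' at position 4: consonant
  'h' at position 5: consonant
  'n' at position 6: consonant
  'e' at position 7: vowel (running total: 3)
  'n' at position 8: consonant
Total vowels: 3

3


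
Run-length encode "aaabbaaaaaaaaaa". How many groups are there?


Input: aaabbaaaaaaaaaa
Scanning for consecutive runs:
  Group 1: 'a' x 3 (positions 0-2)
  Group 2: 'b' x 2 (positions 3-4)
  Group 3: 'a' x 10 (positions 5-14)
Total groups: 3

3


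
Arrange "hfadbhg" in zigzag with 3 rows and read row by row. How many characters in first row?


Zigzag "hfadbhg" into 3 rows:
Placing characters:
  'h' => row 0
  'f' => row 1
  'a' => row 2
  'd' => row 1
  'b' => row 0
  'h' => row 1
  'g' => row 2
Rows:
  Row 0: "hb"
  Row 1: "fdh"
  Row 2: "ag"
First row length: 2

2


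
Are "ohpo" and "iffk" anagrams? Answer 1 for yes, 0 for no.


Strings: "ohpo", "iffk"
Sorted first:  hoop
Sorted second: ffik
Differ at position 0: 'h' vs 'f' => not anagrams

0


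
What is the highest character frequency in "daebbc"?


Input: daebbc
Character counts:
  'a': 1
  'b': 2
  'c': 1
  'd': 1
  'e': 1
Maximum frequency: 2

2


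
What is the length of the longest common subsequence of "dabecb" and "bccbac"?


LCS of "dabecb" and "bccbac"
DP table:
           b    c    c    b    a    c
      0    0    0    0    0    0    0
  d   0    0    0    0    0    0    0
  a   0    0    0    0    0    1    1
  b   0    1    1    1    1    1    1
  e   0    1    1    1    1    1    1
  c   0    1    2    2    2    2    2
  b   0    1    2    2    3    3    3
LCS length = dp[6][6] = 3

3


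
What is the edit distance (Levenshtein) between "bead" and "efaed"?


Computing edit distance: "bead" -> "efaed"
DP table:
           e    f    a    e    d
      0    1    2    3    4    5
  b   1    1    2    3    4    5
  e   2    1    2    3    3    4
  a   3    2    2    2    3    4
  d   4    3    3    3    3    3
Edit distance = dp[4][5] = 3

3


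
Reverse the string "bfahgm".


Input: bfahgm
Reading characters right to left:
  Position 5: 'm'
  Position 4: 'g'
  Position 3: 'h'
  Position 2: 'a'
  Position 1: 'f'
  Position 0: 'b'
Reversed: mghafb

mghafb


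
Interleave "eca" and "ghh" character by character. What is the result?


Interleaving "eca" and "ghh":
  Position 0: 'e' from first, 'g' from second => "eg"
  Position 1: 'c' from first, 'h' from second => "ch"
  Position 2: 'a' from first, 'h' from second => "ah"
Result: egchah

egchah


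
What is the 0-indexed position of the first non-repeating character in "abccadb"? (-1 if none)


Input: abccadb
Character frequencies:
  'a': 2
  'b': 2
  'c': 2
  'd': 1
Scanning left to right for freq == 1:
  Position 0 ('a'): freq=2, skip
  Position 1 ('b'): freq=2, skip
  Position 2 ('c'): freq=2, skip
  Position 3 ('c'): freq=2, skip
  Position 4 ('a'): freq=2, skip
  Position 5 ('d'): unique! => answer = 5

5


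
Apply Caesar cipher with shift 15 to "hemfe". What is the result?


Caesar cipher: shift "hemfe" by 15
  'h' (pos 7) + 15 = pos 22 = 'w'
  'e' (pos 4) + 15 = pos 19 = 't'
  'm' (pos 12) + 15 = pos 1 = 'b'
  'f' (pos 5) + 15 = pos 20 = 'u'
  'e' (pos 4) + 15 = pos 19 = 't'
Result: wtbut

wtbut


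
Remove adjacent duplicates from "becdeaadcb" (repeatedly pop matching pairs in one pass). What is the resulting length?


Input: becdeaadcb
Stack-based adjacent duplicate removal:
  Read 'b': push. Stack: b
  Read 'e': push. Stack: be
  Read 'c': push. Stack: bec
  Read 'd': push. Stack: becd
  Read 'e': push. Stack: becde
  Read 'a': push. Stack: becdea
  Read 'a': matches stack top 'a' => pop. Stack: becde
  Read 'd': push. Stack: becded
  Read 'c': push. Stack: becdedc
  Read 'b': push. Stack: becdedcb
Final stack: "becdedcb" (length 8)

8


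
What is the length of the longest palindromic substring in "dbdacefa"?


Input: "dbdacefa"
Checking substrings for palindromes:
  [0:3] "dbd" (len 3) => palindrome
Longest palindromic substring: "dbd" with length 3

3


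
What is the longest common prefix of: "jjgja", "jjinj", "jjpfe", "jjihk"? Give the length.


Words: jjgja, jjinj, jjpfe, jjihk
  Position 0: all 'j' => match
  Position 1: all 'j' => match
  Position 2: ('g', 'i', 'p', 'i') => mismatch, stop
LCP = "jj" (length 2)

2


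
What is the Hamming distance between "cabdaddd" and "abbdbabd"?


Comparing "cabdaddd" and "abbdbabd" position by position:
  Position 0: 'c' vs 'a' => differ
  Position 1: 'a' vs 'b' => differ
  Position 2: 'b' vs 'b' => same
  Position 3: 'd' vs 'd' => same
  Position 4: 'a' vs 'b' => differ
  Position 5: 'd' vs 'a' => differ
  Position 6: 'd' vs 'b' => differ
  Position 7: 'd' vs 'd' => same
Total differences (Hamming distance): 5

5


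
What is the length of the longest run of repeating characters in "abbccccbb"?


Input: "abbccccbb"
Scanning for longest run:
  Position 1 ('b'): new char, reset run to 1
  Position 2 ('b'): continues run of 'b', length=2
  Position 3 ('c'): new char, reset run to 1
  Position 4 ('c'): continues run of 'c', length=2
  Position 5 ('c'): continues run of 'c', length=3
  Position 6 ('c'): continues run of 'c', length=4
  Position 7 ('b'): new char, reset run to 1
  Position 8 ('b'): continues run of 'b', length=2
Longest run: 'c' with length 4

4


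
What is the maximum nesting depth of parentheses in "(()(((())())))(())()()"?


Input: "(()(((())())))(())()()"
Tracking depth:
  Position 0 '(': depth becomes 1
  Position 1 '(': depth becomes 2
  Position 2 ')': depth becomes 1
  Position 3 '(': depth becomes 2
  Position 4 '(': depth becomes 3
  Position 5 '(': depth becomes 4
  Position 6 '(': depth becomes 5
  Position 7 ')': depth becomes 4
  Position 8 ')': depth becomes 3
  Position 9 '(': depth becomes 4
  Position 10 ')': depth becomes 3
  Position 11 ')': depth becomes 2
  Position 12 ')': depth becomes 1
  Position 13 ')': depth becomes 0
  Position 14 '(': depth becomes 1
  Position 15 '(': depth becomes 2
  Position 16 ')': depth becomes 1
  Position 17 ')': depth becomes 0
  Position 18 '(': depth becomes 1
  Position 19 ')': depth becomes 0
  Position 20 '(': depth becomes 1
  Position 21 ')': depth becomes 0
Maximum depth reached: 5

5


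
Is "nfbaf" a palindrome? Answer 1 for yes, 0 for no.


Input: nfbaf
Reversed: fabfn
  Compare pos 0 ('n') with pos 4 ('f'): MISMATCH
  Compare pos 1 ('f') with pos 3 ('a'): MISMATCH
Result: not a palindrome

0


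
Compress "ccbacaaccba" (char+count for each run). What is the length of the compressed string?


Input: ccbacaaccba
Runs:
  'c' x 2 => "c2"
  'b' x 1 => "b1"
  'a' x 1 => "a1"
  'c' x 1 => "c1"
  'a' x 2 => "a2"
  'c' x 2 => "c2"
  'b' x 1 => "b1"
  'a' x 1 => "a1"
Compressed: "c2b1a1c1a2c2b1a1"
Compressed length: 16

16


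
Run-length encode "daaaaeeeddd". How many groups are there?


Input: daaaaeeeddd
Scanning for consecutive runs:
  Group 1: 'd' x 1 (positions 0-0)
  Group 2: 'a' x 4 (positions 1-4)
  Group 3: 'e' x 3 (positions 5-7)
  Group 4: 'd' x 3 (positions 8-10)
Total groups: 4

4


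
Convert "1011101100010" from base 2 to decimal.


Input: "1011101100010" in base 2
Positional expansion:
  Digit '1' (value 1) x 2^12 = 4096
  Digit '0' (value 0) x 2^11 = 0
  Digit '1' (value 1) x 2^10 = 1024
  Digit '1' (value 1) x 2^9 = 512
  Digit '1' (value 1) x 2^8 = 256
  Digit '0' (value 0) x 2^7 = 0
  Digit '1' (value 1) x 2^6 = 64
  Digit '1' (value 1) x 2^5 = 32
  Digit '0' (value 0) x 2^4 = 0
  Digit '0' (value 0) x 2^3 = 0
  Digit '0' (value 0) x 2^2 = 0
  Digit '1' (value 1) x 2^1 = 2
  Digit '0' (value 0) x 2^0 = 0
Sum = 5986

5986


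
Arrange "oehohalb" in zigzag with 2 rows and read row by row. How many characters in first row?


Zigzag "oehohalb" into 2 rows:
Placing characters:
  'o' => row 0
  'e' => row 1
  'h' => row 0
  'o' => row 1
  'h' => row 0
  'a' => row 1
  'l' => row 0
  'b' => row 1
Rows:
  Row 0: "ohhl"
  Row 1: "eoab"
First row length: 4

4


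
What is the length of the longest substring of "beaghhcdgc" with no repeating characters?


Input: "beaghhcdgc"
Sliding window (track last position of each char):
  Position 0 ('b'): window [0,0] length 1 -- new best
  Position 1 ('e'): window [0,1] length 2 -- new best
  Position 2 ('a'): window [0,2] length 3 -- new best
  Position 3 ('g'): window [0,3] length 4 -- new best
  Position 4 ('h'): window [0,4] length 5 -- new best
  Position 5 ('h'): repeat (last at 4), move window start to 5
  Position 5 ('h'): window [5,5] length 1
  Position 6 ('c'): window [5,6] length 2
  Position 7 ('d'): window [5,7] length 3
  Position 8 ('g'): window [5,8] length 4
  Position 9 ('c'): repeat (last at 6), move window start to 7
  Position 9 ('c'): window [7,9] length 3
Longest substring with no repeats: "beagh" with length 5

5


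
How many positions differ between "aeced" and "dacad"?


Comparing "aeced" and "dacad" position by position:
  Position 0: 'a' vs 'd' => DIFFER
  Position 1: 'e' vs 'a' => DIFFER
  Position 2: 'c' vs 'c' => same
  Position 3: 'e' vs 'a' => DIFFER
  Position 4: 'd' vs 'd' => same
Positions that differ: 3

3


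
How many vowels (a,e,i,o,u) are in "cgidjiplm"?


Input: cgidjiplm
Checking each character:
  'c' at position 0: consonant
  'g' at position 1: consonant
  'i' at position 2: vowel (running total: 1)
  'd' at position 3: consonant
  'j' at position 4: consonant
  'i' at position 5: vowel (running total: 2)
  'p' at position 6: consonant
  'l' at position 7: consonant
  'm' at position 8: consonant
Total vowels: 2

2


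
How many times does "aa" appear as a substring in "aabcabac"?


Searching for "aa" in "aabcabac"
Scanning each position:
  Position 0: "aa" => MATCH
  Position 1: "ab" => no
  Position 2: "bc" => no
  Position 3: "ca" => no
  Position 4: "ab" => no
  Position 5: "ba" => no
  Position 6: "ac" => no
Total occurrences: 1

1


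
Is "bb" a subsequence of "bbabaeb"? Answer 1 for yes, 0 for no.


Check if "bb" is a subsequence of "bbabaeb"
Greedy scan:
  Position 0 ('b'): matches sub[0] = 'b'
  Position 1 ('b'): matches sub[1] = 'b'
  Position 2 ('a'): no match needed
  Position 3 ('b'): no match needed
  Position 4 ('a'): no match needed
  Position 5 ('e'): no match needed
  Position 6 ('b'): no match needed
All 2 characters matched => is a subsequence

1


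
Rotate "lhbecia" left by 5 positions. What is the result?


Input: "lhbecia", rotate left by 5
First 5 characters: "lhbec"
Remaining characters: "ia"
Concatenate remaining + first: "ia" + "lhbec" = "ialhbec"

ialhbec


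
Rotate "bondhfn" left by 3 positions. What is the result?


Input: "bondhfn", rotate left by 3
First 3 characters: "bon"
Remaining characters: "dhfn"
Concatenate remaining + first: "dhfn" + "bon" = "dhfnbon"

dhfnbon


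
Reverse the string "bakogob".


Input: bakogob
Reading characters right to left:
  Position 6: 'b'
  Position 5: 'o'
  Position 4: 'g'
  Position 3: 'o'
  Position 2: 'k'
  Position 1: 'a'
  Position 0: 'b'
Reversed: bogokab

bogokab


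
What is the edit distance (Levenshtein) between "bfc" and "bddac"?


Computing edit distance: "bfc" -> "bddac"
DP table:
           b    d    d    a    c
      0    1    2    3    4    5
  b   1    0    1    2    3    4
  f   2    1    1    2    3    4
  c   3    2    2    2    3    3
Edit distance = dp[3][5] = 3

3


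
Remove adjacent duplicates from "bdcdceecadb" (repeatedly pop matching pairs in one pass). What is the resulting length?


Input: bdcdceecadb
Stack-based adjacent duplicate removal:
  Read 'b': push. Stack: b
  Read 'd': push. Stack: bd
  Read 'c': push. Stack: bdc
  Read 'd': push. Stack: bdcd
  Read 'c': push. Stack: bdcdc
  Read 'e': push. Stack: bdcdce
  Read 'e': matches stack top 'e' => pop. Stack: bdcdc
  Read 'c': matches stack top 'c' => pop. Stack: bdcd
  Read 'a': push. Stack: bdcda
  Read 'd': push. Stack: bdcdad
  Read 'b': push. Stack: bdcdadb
Final stack: "bdcdadb" (length 7)

7


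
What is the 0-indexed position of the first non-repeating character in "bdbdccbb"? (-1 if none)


Input: bdbdccbb
Character frequencies:
  'b': 4
  'c': 2
  'd': 2
Scanning left to right for freq == 1:
  Position 0 ('b'): freq=4, skip
  Position 1 ('d'): freq=2, skip
  Position 2 ('b'): freq=4, skip
  Position 3 ('d'): freq=2, skip
  Position 4 ('c'): freq=2, skip
  Position 5 ('c'): freq=2, skip
  Position 6 ('b'): freq=4, skip
  Position 7 ('b'): freq=4, skip
  No unique character found => answer = -1

-1


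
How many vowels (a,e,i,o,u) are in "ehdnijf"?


Input: ehdnijf
Checking each character:
  'e' at position 0: vowel (running total: 1)
  'h' at position 1: consonant
  'd' at position 2: consonant
  'n' at position 3: consonant
  'i' at position 4: vowel (running total: 2)
  'j' at position 5: consonant
  'f' at position 6: consonant
Total vowels: 2

2


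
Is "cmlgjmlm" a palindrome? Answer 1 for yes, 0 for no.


Input: cmlgjmlm
Reversed: mlmjglmc
  Compare pos 0 ('c') with pos 7 ('m'): MISMATCH
  Compare pos 1 ('m') with pos 6 ('l'): MISMATCH
  Compare pos 2 ('l') with pos 5 ('m'): MISMATCH
  Compare pos 3 ('g') with pos 4 ('j'): MISMATCH
Result: not a palindrome

0


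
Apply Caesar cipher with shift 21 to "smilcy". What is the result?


Caesar cipher: shift "smilcy" by 21
  's' (pos 18) + 21 = pos 13 = 'n'
  'm' (pos 12) + 21 = pos 7 = 'h'
  'i' (pos 8) + 21 = pos 3 = 'd'
  'l' (pos 11) + 21 = pos 6 = 'g'
  'c' (pos 2) + 21 = pos 23 = 'x'
  'y' (pos 24) + 21 = pos 19 = 't'
Result: nhdgxt

nhdgxt


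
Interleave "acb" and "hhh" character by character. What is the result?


Interleaving "acb" and "hhh":
  Position 0: 'a' from first, 'h' from second => "ah"
  Position 1: 'c' from first, 'h' from second => "ch"
  Position 2: 'b' from first, 'h' from second => "bh"
Result: ahchbh

ahchbh


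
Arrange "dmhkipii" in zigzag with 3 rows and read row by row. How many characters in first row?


Zigzag "dmhkipii" into 3 rows:
Placing characters:
  'd' => row 0
  'm' => row 1
  'h' => row 2
  'k' => row 1
  'i' => row 0
  'p' => row 1
  'i' => row 2
  'i' => row 1
Rows:
  Row 0: "di"
  Row 1: "mkpi"
  Row 2: "hi"
First row length: 2

2


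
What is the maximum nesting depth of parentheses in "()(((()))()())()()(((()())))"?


Input: "()(((()))()())()()(((()())))"
Tracking depth:
  Position 0 '(': depth becomes 1
  Position 1 ')': depth becomes 0
  Position 2 '(': depth becomes 1
  Position 3 '(': depth becomes 2
  Position 4 '(': depth becomes 3
  Position 5 '(': depth becomes 4
  Position 6 ')': depth becomes 3
  Position 7 ')': depth becomes 2
  Position 8 ')': depth becomes 1
  Position 9 '(': depth becomes 2
  Position 10 ')': depth becomes 1
  Position 11 '(': depth becomes 2
  Position 12 ')': depth becomes 1
  Position 13 ')': depth becomes 0
  Position 14 '(': depth becomes 1
  Position 15 ')': depth becomes 0
  Position 16 '(': depth becomes 1
  Position 17 ')': depth becomes 0
  Position 18 '(': depth becomes 1
  Position 19 '(': depth becomes 2
  Position 20 '(': depth becomes 3
  Position 21 '(': depth becomes 4
  Position 22 ')': depth becomes 3
  Position 23 '(': depth becomes 4
  Position 24 ')': depth becomes 3
  Position 25 ')': depth becomes 2
  Position 26 ')': depth becomes 1
  Position 27 ')': depth becomes 0
Maximum depth reached: 4

4


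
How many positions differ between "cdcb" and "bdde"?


Comparing "cdcb" and "bdde" position by position:
  Position 0: 'c' vs 'b' => DIFFER
  Position 1: 'd' vs 'd' => same
  Position 2: 'c' vs 'd' => DIFFER
  Position 3: 'b' vs 'e' => DIFFER
Positions that differ: 3

3


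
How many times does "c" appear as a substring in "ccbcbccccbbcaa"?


Searching for "c" in "ccbcbccccbbcaa"
Scanning each position:
  Position 0: "c" => MATCH
  Position 1: "c" => MATCH
  Position 2: "b" => no
  Position 3: "c" => MATCH
  Position 4: "b" => no
  Position 5: "c" => MATCH
  Position 6: "c" => MATCH
  Position 7: "c" => MATCH
  Position 8: "c" => MATCH
  Position 9: "b" => no
  Position 10: "b" => no
  Position 11: "c" => MATCH
  Position 12: "a" => no
  Position 13: "a" => no
Total occurrences: 8

8


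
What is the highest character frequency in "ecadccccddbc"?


Input: ecadccccddbc
Character counts:
  'a': 1
  'b': 1
  'c': 6
  'd': 3
  'e': 1
Maximum frequency: 6

6


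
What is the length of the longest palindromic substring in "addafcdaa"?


Input: "addafcdaa"
Checking substrings for palindromes:
  [0:4] "adda" (len 4) => palindrome
  [1:3] "dd" (len 2) => palindrome
  [7:9] "aa" (len 2) => palindrome
Longest palindromic substring: "adda" with length 4

4


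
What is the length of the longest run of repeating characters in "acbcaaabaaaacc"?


Input: "acbcaaabaaaacc"
Scanning for longest run:
  Position 1 ('c'): new char, reset run to 1
  Position 2 ('b'): new char, reset run to 1
  Position 3 ('c'): new char, reset run to 1
  Position 4 ('a'): new char, reset run to 1
  Position 5 ('a'): continues run of 'a', length=2
  Position 6 ('a'): continues run of 'a', length=3
  Position 7 ('b'): new char, reset run to 1
  Position 8 ('a'): new char, reset run to 1
  Position 9 ('a'): continues run of 'a', length=2
  Position 10 ('a'): continues run of 'a', length=3
  Position 11 ('a'): continues run of 'a', length=4
  Position 12 ('c'): new char, reset run to 1
  Position 13 ('c'): continues run of 'c', length=2
Longest run: 'a' with length 4

4


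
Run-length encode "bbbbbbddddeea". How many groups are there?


Input: bbbbbbddddeea
Scanning for consecutive runs:
  Group 1: 'b' x 6 (positions 0-5)
  Group 2: 'd' x 4 (positions 6-9)
  Group 3: 'e' x 2 (positions 10-11)
  Group 4: 'a' x 1 (positions 12-12)
Total groups: 4

4


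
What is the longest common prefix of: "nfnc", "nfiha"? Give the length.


Words: nfnc, nfiha
  Position 0: all 'n' => match
  Position 1: all 'f' => match
  Position 2: ('n', 'i') => mismatch, stop
LCP = "nf" (length 2)

2


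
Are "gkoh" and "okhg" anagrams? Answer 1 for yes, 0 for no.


Strings: "gkoh", "okhg"
Sorted first:  ghko
Sorted second: ghko
Sorted forms match => anagrams

1


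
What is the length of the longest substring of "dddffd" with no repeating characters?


Input: "dddffd"
Sliding window (track last position of each char):
  Position 0 ('d'): window [0,0] length 1 -- new best
  Position 1 ('d'): repeat (last at 0), move window start to 1
  Position 1 ('d'): window [1,1] length 1
  Position 2 ('d'): repeat (last at 1), move window start to 2
  Position 2 ('d'): window [2,2] length 1
  Position 3 ('f'): window [2,3] length 2 -- new best
  Position 4 ('f'): repeat (last at 3), move window start to 4
  Position 4 ('f'): window [4,4] length 1
  Position 5 ('d'): window [4,5] length 2
Longest substring with no repeats: "df" with length 2

2


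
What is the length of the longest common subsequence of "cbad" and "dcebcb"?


LCS of "cbad" and "dcebcb"
DP table:
           d    c    e    b    c    b
      0    0    0    0    0    0    0
  c   0    0    1    1    1    1    1
  b   0    0    1    1    2    2    2
  a   0    0    1    1    2    2    2
  d   0    1    1    1    2    2    2
LCS length = dp[4][6] = 2

2


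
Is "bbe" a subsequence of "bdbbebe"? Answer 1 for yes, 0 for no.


Check if "bbe" is a subsequence of "bdbbebe"
Greedy scan:
  Position 0 ('b'): matches sub[0] = 'b'
  Position 1 ('d'): no match needed
  Position 2 ('b'): matches sub[1] = 'b'
  Position 3 ('b'): no match needed
  Position 4 ('e'): matches sub[2] = 'e'
  Position 5 ('b'): no match needed
  Position 6 ('e'): no match needed
All 3 characters matched => is a subsequence

1


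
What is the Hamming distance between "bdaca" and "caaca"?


Comparing "bdaca" and "caaca" position by position:
  Position 0: 'b' vs 'c' => differ
  Position 1: 'd' vs 'a' => differ
  Position 2: 'a' vs 'a' => same
  Position 3: 'c' vs 'c' => same
  Position 4: 'a' vs 'a' => same
Total differences (Hamming distance): 2

2


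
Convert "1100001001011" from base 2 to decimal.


Input: "1100001001011" in base 2
Positional expansion:
  Digit '1' (value 1) x 2^12 = 4096
  Digit '1' (value 1) x 2^11 = 2048
  Digit '0' (value 0) x 2^10 = 0
  Digit '0' (value 0) x 2^9 = 0
  Digit '0' (value 0) x 2^8 = 0
  Digit '0' (value 0) x 2^7 = 0
  Digit '1' (value 1) x 2^6 = 64
  Digit '0' (value 0) x 2^5 = 0
  Digit '0' (value 0) x 2^4 = 0
  Digit '1' (value 1) x 2^3 = 8
  Digit '0' (value 0) x 2^2 = 0
  Digit '1' (value 1) x 2^1 = 2
  Digit '1' (value 1) x 2^0 = 1
Sum = 6219

6219


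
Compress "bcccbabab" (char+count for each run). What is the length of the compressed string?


Input: bcccbabab
Runs:
  'b' x 1 => "b1"
  'c' x 3 => "c3"
  'b' x 1 => "b1"
  'a' x 1 => "a1"
  'b' x 1 => "b1"
  'a' x 1 => "a1"
  'b' x 1 => "b1"
Compressed: "b1c3b1a1b1a1b1"
Compressed length: 14

14


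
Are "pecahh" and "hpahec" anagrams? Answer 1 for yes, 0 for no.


Strings: "pecahh", "hpahec"
Sorted first:  acehhp
Sorted second: acehhp
Sorted forms match => anagrams

1


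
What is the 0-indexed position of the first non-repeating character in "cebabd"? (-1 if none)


Input: cebabd
Character frequencies:
  'a': 1
  'b': 2
  'c': 1
  'd': 1
  'e': 1
Scanning left to right for freq == 1:
  Position 0 ('c'): unique! => answer = 0

0


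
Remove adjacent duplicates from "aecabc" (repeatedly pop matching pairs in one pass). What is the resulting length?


Input: aecabc
Stack-based adjacent duplicate removal:
  Read 'a': push. Stack: a
  Read 'e': push. Stack: ae
  Read 'c': push. Stack: aec
  Read 'a': push. Stack: aeca
  Read 'b': push. Stack: aecab
  Read 'c': push. Stack: aecabc
Final stack: "aecabc" (length 6)

6


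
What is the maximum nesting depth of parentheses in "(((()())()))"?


Input: "(((()())()))"
Tracking depth:
  Position 0 '(': depth becomes 1
  Position 1 '(': depth becomes 2
  Position 2 '(': depth becomes 3
  Position 3 '(': depth becomes 4
  Position 4 ')': depth becomes 3
  Position 5 '(': depth becomes 4
  Position 6 ')': depth becomes 3
  Position 7 ')': depth becomes 2
  Position 8 '(': depth becomes 3
  Position 9 ')': depth becomes 2
  Position 10 ')': depth becomes 1
  Position 11 ')': depth becomes 0
Maximum depth reached: 4

4


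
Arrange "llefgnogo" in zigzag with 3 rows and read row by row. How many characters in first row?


Zigzag "llefgnogo" into 3 rows:
Placing characters:
  'l' => row 0
  'l' => row 1
  'e' => row 2
  'f' => row 1
  'g' => row 0
  'n' => row 1
  'o' => row 2
  'g' => row 1
  'o' => row 0
Rows:
  Row 0: "lgo"
  Row 1: "lfng"
  Row 2: "eo"
First row length: 3

3


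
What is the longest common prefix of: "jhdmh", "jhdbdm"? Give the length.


Words: jhdmh, jhdbdm
  Position 0: all 'j' => match
  Position 1: all 'h' => match
  Position 2: all 'd' => match
  Position 3: ('m', 'b') => mismatch, stop
LCP = "jhd" (length 3)

3


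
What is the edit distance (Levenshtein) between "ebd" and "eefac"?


Computing edit distance: "ebd" -> "eefac"
DP table:
           e    e    f    a    c
      0    1    2    3    4    5
  e   1    0    1    2    3    4
  b   2    1    1    2    3    4
  d   3    2    2    2    3    4
Edit distance = dp[3][5] = 4

4


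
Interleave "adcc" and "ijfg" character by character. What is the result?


Interleaving "adcc" and "ijfg":
  Position 0: 'a' from first, 'i' from second => "ai"
  Position 1: 'd' from first, 'j' from second => "dj"
  Position 2: 'c' from first, 'f' from second => "cf"
  Position 3: 'c' from first, 'g' from second => "cg"
Result: aidjcfcg

aidjcfcg


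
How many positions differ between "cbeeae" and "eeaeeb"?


Comparing "cbeeae" and "eeaeeb" position by position:
  Position 0: 'c' vs 'e' => DIFFER
  Position 1: 'b' vs 'e' => DIFFER
  Position 2: 'e' vs 'a' => DIFFER
  Position 3: 'e' vs 'e' => same
  Position 4: 'a' vs 'e' => DIFFER
  Position 5: 'e' vs 'b' => DIFFER
Positions that differ: 5

5


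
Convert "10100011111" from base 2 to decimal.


Input: "10100011111" in base 2
Positional expansion:
  Digit '1' (value 1) x 2^10 = 1024
  Digit '0' (value 0) x 2^9 = 0
  Digit '1' (value 1) x 2^8 = 256
  Digit '0' (value 0) x 2^7 = 0
  Digit '0' (value 0) x 2^6 = 0
  Digit '0' (value 0) x 2^5 = 0
  Digit '1' (value 1) x 2^4 = 16
  Digit '1' (value 1) x 2^3 = 8
  Digit '1' (value 1) x 2^2 = 4
  Digit '1' (value 1) x 2^1 = 2
  Digit '1' (value 1) x 2^0 = 1
Sum = 1311

1311


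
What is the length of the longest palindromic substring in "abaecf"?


Input: "abaecf"
Checking substrings for palindromes:
  [0:3] "aba" (len 3) => palindrome
Longest palindromic substring: "aba" with length 3

3


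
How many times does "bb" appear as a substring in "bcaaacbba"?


Searching for "bb" in "bcaaacbba"
Scanning each position:
  Position 0: "bc" => no
  Position 1: "ca" => no
  Position 2: "aa" => no
  Position 3: "aa" => no
  Position 4: "ac" => no
  Position 5: "cb" => no
  Position 6: "bb" => MATCH
  Position 7: "ba" => no
Total occurrences: 1

1


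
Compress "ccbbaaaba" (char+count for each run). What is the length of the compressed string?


Input: ccbbaaaba
Runs:
  'c' x 2 => "c2"
  'b' x 2 => "b2"
  'a' x 3 => "a3"
  'b' x 1 => "b1"
  'a' x 1 => "a1"
Compressed: "c2b2a3b1a1"
Compressed length: 10

10


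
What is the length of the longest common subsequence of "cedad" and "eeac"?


LCS of "cedad" and "eeac"
DP table:
           e    e    a    c
      0    0    0    0    0
  c   0    0    0    0    1
  e   0    1    1    1    1
  d   0    1    1    1    1
  a   0    1    1    2    2
  d   0    1    1    2    2
LCS length = dp[5][4] = 2

2


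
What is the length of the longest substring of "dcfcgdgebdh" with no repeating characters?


Input: "dcfcgdgebdh"
Sliding window (track last position of each char):
  Position 0 ('d'): window [0,0] length 1 -- new best
  Position 1 ('c'): window [0,1] length 2 -- new best
  Position 2 ('f'): window [0,2] length 3 -- new best
  Position 3 ('c'): repeat (last at 1), move window start to 2
  Position 3 ('c'): window [2,3] length 2
  Position 4 ('g'): window [2,4] length 3
  Position 5 ('d'): window [2,5] length 4 -- new best
  Position 6 ('g'): repeat (last at 4), move window start to 5
  Position 6 ('g'): window [5,6] length 2
  Position 7 ('e'): window [5,7] length 3
  Position 8 ('b'): window [5,8] length 4
  Position 9 ('d'): repeat (last at 5), move window start to 6
  Position 9 ('d'): window [6,9] length 4
  Position 10 ('h'): window [6,10] length 5 -- new best
Longest substring with no repeats: "gebdh" with length 5

5


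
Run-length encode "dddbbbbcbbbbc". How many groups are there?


Input: dddbbbbcbbbbc
Scanning for consecutive runs:
  Group 1: 'd' x 3 (positions 0-2)
  Group 2: 'b' x 4 (positions 3-6)
  Group 3: 'c' x 1 (positions 7-7)
  Group 4: 'b' x 4 (positions 8-11)
  Group 5: 'c' x 1 (positions 12-12)
Total groups: 5

5


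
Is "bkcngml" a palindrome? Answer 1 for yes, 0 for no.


Input: bkcngml
Reversed: lmgnckb
  Compare pos 0 ('b') with pos 6 ('l'): MISMATCH
  Compare pos 1 ('k') with pos 5 ('m'): MISMATCH
  Compare pos 2 ('c') with pos 4 ('g'): MISMATCH
Result: not a palindrome

0


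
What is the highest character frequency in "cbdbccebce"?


Input: cbdbccebce
Character counts:
  'b': 3
  'c': 4
  'd': 1
  'e': 2
Maximum frequency: 4

4


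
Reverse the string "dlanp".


Input: dlanp
Reading characters right to left:
  Position 4: 'p'
  Position 3: 'n'
  Position 2: 'a'
  Position 1: 'l'
  Position 0: 'd'
Reversed: pnald

pnald


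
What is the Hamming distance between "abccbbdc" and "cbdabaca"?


Comparing "abccbbdc" and "cbdabaca" position by position:
  Position 0: 'a' vs 'c' => differ
  Position 1: 'b' vs 'b' => same
  Position 2: 'c' vs 'd' => differ
  Position 3: 'c' vs 'a' => differ
  Position 4: 'b' vs 'b' => same
  Position 5: 'b' vs 'a' => differ
  Position 6: 'd' vs 'c' => differ
  Position 7: 'c' vs 'a' => differ
Total differences (Hamming distance): 6

6


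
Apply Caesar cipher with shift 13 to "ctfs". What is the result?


Caesar cipher: shift "ctfs" by 13
  'c' (pos 2) + 13 = pos 15 = 'p'
  't' (pos 19) + 13 = pos 6 = 'g'
  'f' (pos 5) + 13 = pos 18 = 's'
  's' (pos 18) + 13 = pos 5 = 'f'
Result: pgsf

pgsf


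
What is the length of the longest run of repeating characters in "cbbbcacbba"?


Input: "cbbbcacbba"
Scanning for longest run:
  Position 1 ('b'): new char, reset run to 1
  Position 2 ('b'): continues run of 'b', length=2
  Position 3 ('b'): continues run of 'b', length=3
  Position 4 ('c'): new char, reset run to 1
  Position 5 ('a'): new char, reset run to 1
  Position 6 ('c'): new char, reset run to 1
  Position 7 ('b'): new char, reset run to 1
  Position 8 ('b'): continues run of 'b', length=2
  Position 9 ('a'): new char, reset run to 1
Longest run: 'b' with length 3

3


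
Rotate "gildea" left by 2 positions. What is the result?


Input: "gildea", rotate left by 2
First 2 characters: "gi"
Remaining characters: "ldea"
Concatenate remaining + first: "ldea" + "gi" = "ldeagi"

ldeagi


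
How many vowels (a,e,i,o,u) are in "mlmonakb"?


Input: mlmonakb
Checking each character:
  'm' at position 0: consonant
  'l' at position 1: consonant
  'm' at position 2: consonant
  'o' at position 3: vowel (running total: 1)
  'n' at position 4: consonant
  'a' at position 5: vowel (running total: 2)
  'k' at position 6: consonant
  'b' at position 7: consonant
Total vowels: 2

2


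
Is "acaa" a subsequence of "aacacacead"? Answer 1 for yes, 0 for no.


Check if "acaa" is a subsequence of "aacacacead"
Greedy scan:
  Position 0 ('a'): matches sub[0] = 'a'
  Position 1 ('a'): no match needed
  Position 2 ('c'): matches sub[1] = 'c'
  Position 3 ('a'): matches sub[2] = 'a'
  Position 4 ('c'): no match needed
  Position 5 ('a'): matches sub[3] = 'a'
  Position 6 ('c'): no match needed
  Position 7 ('e'): no match needed
  Position 8 ('a'): no match needed
  Position 9 ('d'): no match needed
All 4 characters matched => is a subsequence

1


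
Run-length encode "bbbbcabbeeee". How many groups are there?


Input: bbbbcabbeeee
Scanning for consecutive runs:
  Group 1: 'b' x 4 (positions 0-3)
  Group 2: 'c' x 1 (positions 4-4)
  Group 3: 'a' x 1 (positions 5-5)
  Group 4: 'b' x 2 (positions 6-7)
  Group 5: 'e' x 4 (positions 8-11)
Total groups: 5

5
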